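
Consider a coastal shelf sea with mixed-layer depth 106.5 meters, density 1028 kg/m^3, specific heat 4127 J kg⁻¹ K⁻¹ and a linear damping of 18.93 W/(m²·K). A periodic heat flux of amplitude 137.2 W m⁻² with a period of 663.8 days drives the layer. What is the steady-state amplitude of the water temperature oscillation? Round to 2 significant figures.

2.6 K

Areal heat capacity C = ρ c_p D = 1028 × 4127 × 106.5 = 4.52×10^8 J/(m²·K).
Angular frequency ω = 2π / T = 2π / 5.74×10^7 s = 1.10×10^-7 s⁻¹.
√((Cω)² + λ²) = √((49.5)² + 18.93²) = 53.0 W/(m²·K).
Amplitude A = F₀ / √((Cω)²+λ²) = 137.2 / 53.0 = 2.59 K.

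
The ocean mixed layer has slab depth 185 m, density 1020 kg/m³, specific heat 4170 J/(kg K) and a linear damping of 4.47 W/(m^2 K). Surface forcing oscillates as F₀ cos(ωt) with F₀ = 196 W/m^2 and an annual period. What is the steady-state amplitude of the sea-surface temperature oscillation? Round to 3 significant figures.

Areal heat capacity C = ρ c_p D = 1020 × 4170 × 185 = 7.87×10^8 J/(m²·K).
Angular frequency ω = 2π / T = 2π / 3.15×10^7 s = 1.99×10^-7 s⁻¹.
√((Cω)² + λ²) = √((157)² + 4.47²) = 157 W/(m²·K).
Amplitude A = F₀ / √((Cω)²+λ²) = 196 / 157 = 1.25 K.

1.25 K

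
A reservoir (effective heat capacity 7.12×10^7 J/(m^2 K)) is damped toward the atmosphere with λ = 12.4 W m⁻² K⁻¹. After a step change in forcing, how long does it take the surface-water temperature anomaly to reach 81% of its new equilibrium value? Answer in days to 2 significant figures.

Areal heat capacity C = 7.12×10^7 J/(m^2 K) (given).
τ = C / λ = 7.12×10^7 / 12.4 = 5.74×10^6 s.
Fraction reached: 1 − e^(−t/τ) = 0.81 ⇒ t = −τ ln(1 − 0.81) = τ × 1.66.
t = 9.54×10^6 s = 110 days.

110 days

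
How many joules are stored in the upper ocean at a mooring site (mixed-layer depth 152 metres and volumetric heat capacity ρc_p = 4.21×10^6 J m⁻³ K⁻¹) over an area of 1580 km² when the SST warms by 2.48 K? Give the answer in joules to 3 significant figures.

2.51×10^18 J

Areal heat capacity C = ρc_p × D = 4.21×10^6 × 152 = 6.40×10^8 J/(m²·K).
Heat per unit area: q = C ΔT = 6.40×10^8 × 2.48 = 1.59×10^9 J/m².
Total heat: Q = q × A = 1.59×10^9 × (1580 × 10⁶ m²) = 2.51×10^18 J.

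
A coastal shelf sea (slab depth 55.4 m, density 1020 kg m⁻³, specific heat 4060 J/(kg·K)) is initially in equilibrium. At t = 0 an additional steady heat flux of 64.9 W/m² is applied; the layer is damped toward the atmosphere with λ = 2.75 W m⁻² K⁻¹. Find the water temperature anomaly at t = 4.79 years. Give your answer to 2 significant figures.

Areal heat capacity C = ρ c_p D = 1020 × 4060 × 55.4 = 2.29×10^8 J/(m²·K).
τ = C / λ = 2.29×10^8 / 2.75 = 8.34×10^7 s.
Equilibrium anomaly ΔT_eq = F / λ = 64.9 / 2.75 = 23.6 K.
t = 4.79 years = 1.51×10^8 s, so t/τ = 1.81.
ΔT(t) = ΔT_eq (1 − e^(−t/τ)) = 23.6 × (1 − e^−1.81) = 19.7 K.

20 K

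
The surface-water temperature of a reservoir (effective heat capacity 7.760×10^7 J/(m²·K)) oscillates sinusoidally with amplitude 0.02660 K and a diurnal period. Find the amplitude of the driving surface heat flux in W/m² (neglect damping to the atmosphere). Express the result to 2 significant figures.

150

Areal heat capacity C = 7.760×10^7 J/(m²·K) (given).
ω = 2π / 86400 s = 7.27×10^-5 s⁻¹.
Cω = 7.76×10^7 × 7.27×10^-5 = 5640 W/(m²·K).
F₀ = A × Cω = 0.02660 × 5640 = 150 W/m².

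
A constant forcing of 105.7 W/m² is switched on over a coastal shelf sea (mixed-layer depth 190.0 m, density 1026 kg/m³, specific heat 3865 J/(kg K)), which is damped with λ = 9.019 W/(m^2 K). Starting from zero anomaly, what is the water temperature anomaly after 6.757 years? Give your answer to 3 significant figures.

Areal heat capacity C = ρ c_p D = 1026 × 3865 × 190.0 = 7.53×10^8 J m⁻² K⁻¹.
τ = C / λ = 7.53×10^8 / 9.019 = 8.35×10^7 s.
Equilibrium anomaly ΔT_eq = F / λ = 105.7 / 9.019 = 11.7 K.
t = 6.757 years = 2.13×10^8 s, so t/τ = 2.55.
ΔT(t) = ΔT_eq (1 − e^(−t/τ)) = 11.7 × (1 − e^−2.55) = 10.8 K.

10.8 K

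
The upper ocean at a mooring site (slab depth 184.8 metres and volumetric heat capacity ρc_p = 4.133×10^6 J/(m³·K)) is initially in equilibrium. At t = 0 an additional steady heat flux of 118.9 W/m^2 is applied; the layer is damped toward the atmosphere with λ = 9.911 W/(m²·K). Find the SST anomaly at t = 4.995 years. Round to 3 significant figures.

Areal heat capacity C = ρc_p × D = 4.133×10^6 × 184.8 = 7.64×10^8 J/(m^2 K).
τ = C / λ = 7.64×10^8 / 9.911 = 7.71×10^7 s.
Equilibrium anomaly ΔT_eq = F / λ = 118.9 / 9.911 = 12.0 K.
t = 4.995 years = 1.58×10^8 s, so t/τ = 2.05.
ΔT(t) = ΔT_eq (1 − e^(−t/τ)) = 12.0 × (1 − e^−2.05) = 10.4 K.

10.4 K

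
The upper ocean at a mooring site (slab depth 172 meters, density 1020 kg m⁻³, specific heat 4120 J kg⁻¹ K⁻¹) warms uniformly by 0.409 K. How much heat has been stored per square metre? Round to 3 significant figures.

2.96×10^8

Areal heat capacity C = ρ c_p D = 1020 × 4120 × 172 = 7.23×10^8 J m⁻² K⁻¹.
ΔQ = C ΔT = 7.23×10^8 × 0.409 = 2.96×10^8 J/m².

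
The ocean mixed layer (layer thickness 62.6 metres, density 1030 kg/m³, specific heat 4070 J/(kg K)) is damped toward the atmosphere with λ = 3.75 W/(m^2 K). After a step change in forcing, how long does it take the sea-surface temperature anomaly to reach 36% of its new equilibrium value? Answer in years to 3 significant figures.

Areal heat capacity C = ρ c_p D = 1030 × 4070 × 62.6 = 2.62×10^8 J/(m²·K).
τ = C / λ = 2.62×10^8 / 3.75 = 7.00×10^7 s.
Fraction reached: 1 − e^(−t/τ) = 0.36 ⇒ t = −τ ln(1 − 0.36) = τ × 0.446.
t = 3.12×10^7 s = 0.990 years.

0.990 years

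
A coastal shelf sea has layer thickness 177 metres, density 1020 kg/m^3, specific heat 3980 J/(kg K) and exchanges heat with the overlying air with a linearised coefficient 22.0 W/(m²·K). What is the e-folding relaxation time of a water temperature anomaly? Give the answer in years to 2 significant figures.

1.0 years

Areal heat capacity C = ρ c_p D = 1020 × 3980 × 177 = 7.19×10^8 J m⁻² K⁻¹.
Relaxation time τ = C / λ = 7.19×10^8 / 22.0 = 3.27×10^7 s.
In years: 3.27×10^7 s / (3.156×10^7 s/year) = 1.03 years.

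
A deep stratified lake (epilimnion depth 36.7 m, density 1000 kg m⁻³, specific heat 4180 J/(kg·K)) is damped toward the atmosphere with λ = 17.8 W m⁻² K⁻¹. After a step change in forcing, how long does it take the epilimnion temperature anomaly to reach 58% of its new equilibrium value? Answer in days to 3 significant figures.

86.5 days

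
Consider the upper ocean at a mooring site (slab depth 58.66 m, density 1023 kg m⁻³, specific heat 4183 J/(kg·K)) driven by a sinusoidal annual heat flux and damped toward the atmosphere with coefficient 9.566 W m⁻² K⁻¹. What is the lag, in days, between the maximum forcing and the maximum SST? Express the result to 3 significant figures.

80.3 days

Areal heat capacity C = ρ c_p D = 1023 × 4183 × 58.66 = 2.51×10^8 J/(m^2 K).
ω = 2π / 3.15×10^7 s = 1.99×10^-7 s⁻¹.
Phase lag φ = arctan(Cω/λ) = arctan(50.0/9.566) = 1.38 rad.
Time lag = φ / ω = 1.38 / 1.99×10^-7 = 6.94×10^6 s = 80.3 days.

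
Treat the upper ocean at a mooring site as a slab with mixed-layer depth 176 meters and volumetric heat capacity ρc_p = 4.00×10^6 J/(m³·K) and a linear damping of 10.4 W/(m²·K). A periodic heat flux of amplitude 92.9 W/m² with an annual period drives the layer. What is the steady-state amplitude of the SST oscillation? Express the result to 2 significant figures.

Areal heat capacity C = ρc_p × D = 4.00×10^6 × 176 = 7.04×10^8 J/(m²·K).
Angular frequency ω = 2π / T = 2π / 3.15×10^7 s = 1.99×10^-7 s⁻¹.
√((Cω)² + λ²) = √((140)² + 10.4²) = 141 W/(m²·K).
Amplitude A = F₀ / √((Cω)²+λ²) = 92.9 / 141 = 0.661 K.

0.66 K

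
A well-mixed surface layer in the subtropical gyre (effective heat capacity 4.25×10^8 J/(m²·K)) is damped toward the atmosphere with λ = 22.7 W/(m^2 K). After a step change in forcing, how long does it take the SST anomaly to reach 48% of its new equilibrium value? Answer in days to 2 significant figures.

Areal heat capacity C = 4.25×10^8 J/(m²·K) (given).
τ = C / λ = 4.25×10^8 / 22.7 = 1.87×10^7 s.
Fraction reached: 1 − e^(−t/τ) = 0.48 ⇒ t = −τ ln(1 − 0.48) = τ × 0.654.
t = 1.22×10^7 s = 142 days.

140 days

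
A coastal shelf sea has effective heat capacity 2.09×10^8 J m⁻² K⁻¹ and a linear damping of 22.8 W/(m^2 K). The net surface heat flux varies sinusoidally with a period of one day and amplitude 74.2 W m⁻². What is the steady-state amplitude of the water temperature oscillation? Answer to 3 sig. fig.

0.00488 K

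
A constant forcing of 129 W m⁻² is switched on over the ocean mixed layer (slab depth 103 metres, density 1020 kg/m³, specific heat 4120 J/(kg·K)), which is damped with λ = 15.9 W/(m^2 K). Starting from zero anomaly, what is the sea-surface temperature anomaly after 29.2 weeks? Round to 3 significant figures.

Areal heat capacity C = ρ c_p D = 1020 × 4120 × 103 = 4.33×10^8 J/(m^2 K).
τ = C / λ = 4.33×10^8 / 15.9 = 2.72×10^7 s.
Equilibrium anomaly ΔT_eq = F / λ = 129 / 15.9 = 8.11 K.
t = 29.2 weeks = 1.77×10^7 s, so t/τ = 0.649.
ΔT(t) = ΔT_eq (1 − e^(−t/τ)) = 8.11 × (1 − e^−0.649) = 3.87 K.

3.87 K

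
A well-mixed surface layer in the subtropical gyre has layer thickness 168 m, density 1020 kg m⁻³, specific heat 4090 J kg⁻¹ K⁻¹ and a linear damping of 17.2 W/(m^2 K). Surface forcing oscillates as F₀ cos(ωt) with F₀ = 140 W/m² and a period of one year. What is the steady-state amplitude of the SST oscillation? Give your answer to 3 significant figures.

Areal heat capacity C = ρ c_p D = 1020 × 4090 × 168 = 7.01×10^8 J m⁻² K⁻¹.
Angular frequency ω = 2π / T = 2π / 3.15×10^7 s = 1.99×10^-7 s⁻¹.
√((Cω)² + λ²) = √((140)² + 17.2²) = 141 W/(m²·K).
Amplitude A = F₀ / √((Cω)²+λ²) = 140 / 141 = 0.995 K.

0.995 K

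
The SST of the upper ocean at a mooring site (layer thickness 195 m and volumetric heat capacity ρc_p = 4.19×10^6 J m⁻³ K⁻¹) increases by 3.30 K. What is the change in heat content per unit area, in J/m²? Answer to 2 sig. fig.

Areal heat capacity C = ρc_p × D = 4.19×10^6 × 195 = 8.17×10^8 J/(m^2 K).
ΔQ = C ΔT = 8.17×10^8 × 3.30 = 2.70×10^9 J/m².

2.7×10^9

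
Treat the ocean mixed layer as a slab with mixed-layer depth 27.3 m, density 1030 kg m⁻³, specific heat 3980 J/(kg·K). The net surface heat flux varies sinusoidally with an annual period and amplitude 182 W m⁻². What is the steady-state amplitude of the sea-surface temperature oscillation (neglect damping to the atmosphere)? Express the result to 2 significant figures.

8.2 K

Areal heat capacity C = ρ c_p D = 1030 × 3980 × 27.3 = 1.12×10^8 J m⁻² K⁻¹.
Angular frequency ω = 2π / T = 2π / 3.15×10^7 s = 1.99×10^-7 s⁻¹.
Cω = 1.12×10^8 × 1.99×10^-7 = 22.3 W/(m²·K).
Amplitude A = F₀ / (Cω) = 182 / 22.3 = 8.16 K.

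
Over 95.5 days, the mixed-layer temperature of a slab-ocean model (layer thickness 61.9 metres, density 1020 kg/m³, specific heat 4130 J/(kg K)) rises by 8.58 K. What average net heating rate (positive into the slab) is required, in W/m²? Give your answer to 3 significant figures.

Areal heat capacity C = ρ c_p D = 1020 × 4130 × 61.9 = 2.61×10^8 J m⁻² K⁻¹.
Required heat per unit area: Q = C ΔT = 2.61×10^8 × 8.58 = 2.24×10^9 J/m².
Flux F = Q / Δt = 2.24×10^9 / 8.25×10^6 s = 271 W/m².

271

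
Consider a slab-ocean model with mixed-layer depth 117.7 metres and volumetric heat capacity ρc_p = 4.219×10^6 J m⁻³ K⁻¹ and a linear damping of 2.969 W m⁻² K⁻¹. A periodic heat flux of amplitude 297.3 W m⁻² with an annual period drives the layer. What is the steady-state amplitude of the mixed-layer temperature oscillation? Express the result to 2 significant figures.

Areal heat capacity C = ρc_p × D = 4.219×10^6 × 117.7 = 4.97×10^8 J/(m^2 K).
Angular frequency ω = 2π / T = 2π / 3.15×10^7 s = 1.99×10^-7 s⁻¹.
√((Cω)² + λ²) = √((98.9)² + 2.969²) = 99.0 W/(m²·K).
Amplitude A = F₀ / √((Cω)²+λ²) = 297.3 / 99.0 = 3.00 K.

3.0 K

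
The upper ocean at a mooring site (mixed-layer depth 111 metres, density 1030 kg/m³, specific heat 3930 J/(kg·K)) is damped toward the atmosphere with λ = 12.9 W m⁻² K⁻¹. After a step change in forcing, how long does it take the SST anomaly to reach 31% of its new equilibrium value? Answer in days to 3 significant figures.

150 days

Areal heat capacity C = ρ c_p D = 1030 × 3930 × 111 = 4.49×10^8 J/(m²·K).
τ = C / λ = 4.49×10^8 / 12.9 = 3.48×10^7 s.
Fraction reached: 1 − e^(−t/τ) = 0.31 ⇒ t = −τ ln(1 − 0.31) = τ × 0.371.
t = 1.29×10^7 s = 150 days.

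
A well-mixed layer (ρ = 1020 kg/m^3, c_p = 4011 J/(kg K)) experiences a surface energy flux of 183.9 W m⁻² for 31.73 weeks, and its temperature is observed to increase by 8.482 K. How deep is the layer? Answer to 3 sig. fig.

Heat input Q = F Δt = 183.9 × 1.92×10^7 s = 3.53×10^9 J/m².
Required areal heat capacity C = Q / ΔT = 4.16×10^8 J/(m²·K).
Depth D = C / (ρ c_p) = 4.16×10^8 / (1020 × 4011) = 102 m.

102 m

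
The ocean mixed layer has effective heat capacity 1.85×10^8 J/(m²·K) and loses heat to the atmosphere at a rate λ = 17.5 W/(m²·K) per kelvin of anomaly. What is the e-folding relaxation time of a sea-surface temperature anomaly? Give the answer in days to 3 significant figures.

122 days

Areal heat capacity C = 1.85×10^8 J/(m²·K) (given).
Relaxation time τ = C / λ = 1.85×10^8 / 17.5 = 1.06×10^7 s.
In days: 1.06×10^7 s / (86400 s/day) = 122 days.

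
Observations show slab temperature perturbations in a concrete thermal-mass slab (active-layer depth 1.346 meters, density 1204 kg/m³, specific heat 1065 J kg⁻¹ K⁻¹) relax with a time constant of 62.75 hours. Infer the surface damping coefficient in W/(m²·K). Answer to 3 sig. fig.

7.64

Areal heat capacity C = ρ c_p D = 1204 × 1065 × 1.346 = 1.73×10^6 J m⁻² K⁻¹.
τ = 62.75 hours = 2.26×10^5 s.
λ = C / τ = 1.73×10^6 / 2.26×10^5 = 7.64 W/(m²·K).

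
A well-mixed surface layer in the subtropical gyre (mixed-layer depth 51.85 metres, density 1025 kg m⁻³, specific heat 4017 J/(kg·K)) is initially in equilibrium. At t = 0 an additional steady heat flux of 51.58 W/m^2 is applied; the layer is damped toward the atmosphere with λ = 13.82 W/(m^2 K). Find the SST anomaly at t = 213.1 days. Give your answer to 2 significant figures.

2.6 K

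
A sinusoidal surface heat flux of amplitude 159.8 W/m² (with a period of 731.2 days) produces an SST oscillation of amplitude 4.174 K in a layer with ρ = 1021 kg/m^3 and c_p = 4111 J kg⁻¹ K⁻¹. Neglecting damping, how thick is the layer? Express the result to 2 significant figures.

92 m

ω = 2π / 6.32×10^7 s = 9.95×10^-8 s⁻¹.
Required C = F₀ / (A ω) = 159.8 / (4.174 × 9.95×10^-8) = 3.85×10^8 J/(m²·K).
D = C / (ρ c_p) = 3.85×10^8 / (1021 × 4111) = 91.7 m.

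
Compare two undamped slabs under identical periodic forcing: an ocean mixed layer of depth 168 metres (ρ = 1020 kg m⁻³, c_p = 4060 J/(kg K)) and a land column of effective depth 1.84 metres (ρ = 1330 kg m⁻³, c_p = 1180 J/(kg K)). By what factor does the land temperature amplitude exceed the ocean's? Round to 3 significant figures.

241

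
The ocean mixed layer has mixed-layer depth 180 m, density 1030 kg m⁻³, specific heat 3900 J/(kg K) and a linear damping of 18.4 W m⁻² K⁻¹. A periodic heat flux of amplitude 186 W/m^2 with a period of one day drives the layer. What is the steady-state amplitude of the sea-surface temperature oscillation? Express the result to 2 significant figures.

0.0035 K

Areal heat capacity C = ρ c_p D = 1030 × 3900 × 180 = 7.23×10^8 J/(m²·K).
Angular frequency ω = 2π / T = 2π / 86400 s = 7.27×10^-5 s⁻¹.
√((Cω)² + λ²) = √((52600)² + 18.4²) = 52600 W/(m²·K).
Amplitude A = F₀ / √((Cω)²+λ²) = 186 / 52600 = 0.00354 K.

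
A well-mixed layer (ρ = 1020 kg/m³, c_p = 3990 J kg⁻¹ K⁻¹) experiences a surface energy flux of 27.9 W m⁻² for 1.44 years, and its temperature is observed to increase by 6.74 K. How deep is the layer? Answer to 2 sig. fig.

46 m

Heat input Q = F Δt = 27.9 × 4.54×10^7 s = 1.27×10^9 J/m².
Required areal heat capacity C = Q / ΔT = 1.88×10^8 J/(m²·K).
Depth D = C / (ρ c_p) = 1.88×10^8 / (1020 × 3990) = 46.2 m.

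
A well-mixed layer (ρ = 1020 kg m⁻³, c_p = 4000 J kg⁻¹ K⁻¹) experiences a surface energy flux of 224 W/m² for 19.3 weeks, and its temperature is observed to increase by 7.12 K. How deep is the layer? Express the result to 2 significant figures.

90 m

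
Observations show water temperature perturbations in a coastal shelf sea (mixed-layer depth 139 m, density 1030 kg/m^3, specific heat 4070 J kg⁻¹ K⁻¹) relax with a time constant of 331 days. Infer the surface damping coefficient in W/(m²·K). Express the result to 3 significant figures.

20.4

Areal heat capacity C = ρ c_p D = 1030 × 4070 × 139 = 5.83×10^8 J/(m²·K).
τ = 331 days = 2.86×10^7 s.
λ = C / τ = 5.83×10^8 / 2.86×10^7 = 20.4 W/(m²·K).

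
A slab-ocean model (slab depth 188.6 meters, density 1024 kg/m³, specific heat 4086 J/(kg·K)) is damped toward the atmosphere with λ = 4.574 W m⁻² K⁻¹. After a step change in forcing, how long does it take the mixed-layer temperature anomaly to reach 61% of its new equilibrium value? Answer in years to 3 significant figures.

Areal heat capacity C = ρ c_p D = 1024 × 4086 × 188.6 = 7.89×10^8 J m⁻² K⁻¹.
τ = C / λ = 7.89×10^8 / 4.574 = 1.73×10^8 s.
Fraction reached: 1 − e^(−t/τ) = 0.61 ⇒ t = −τ ln(1 − 0.61) = τ × 0.942.
t = 1.62×10^8 s = 5.15 years.

5.15 years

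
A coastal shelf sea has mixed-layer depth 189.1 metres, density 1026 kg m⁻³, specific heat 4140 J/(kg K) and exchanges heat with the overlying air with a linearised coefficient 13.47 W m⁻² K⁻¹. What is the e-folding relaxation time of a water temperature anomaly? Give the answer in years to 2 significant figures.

Areal heat capacity C = ρ c_p D = 1026 × 4140 × 189.1 = 8.03×10^8 J/(m²·K).
Relaxation time τ = C / λ = 8.03×10^8 / 13.47 = 5.96×10^7 s.
In years: 5.96×10^7 s / (3.156×10^7 s/year) = 1.89 years.

1.9 years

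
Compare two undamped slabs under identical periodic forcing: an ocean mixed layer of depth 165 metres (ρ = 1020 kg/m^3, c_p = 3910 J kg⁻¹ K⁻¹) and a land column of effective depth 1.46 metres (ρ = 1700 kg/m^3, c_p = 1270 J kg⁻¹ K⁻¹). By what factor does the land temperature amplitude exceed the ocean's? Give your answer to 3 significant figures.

209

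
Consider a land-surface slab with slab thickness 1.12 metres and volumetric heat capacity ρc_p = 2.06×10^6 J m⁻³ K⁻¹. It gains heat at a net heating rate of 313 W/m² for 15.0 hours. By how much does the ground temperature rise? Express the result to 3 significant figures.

7.33 K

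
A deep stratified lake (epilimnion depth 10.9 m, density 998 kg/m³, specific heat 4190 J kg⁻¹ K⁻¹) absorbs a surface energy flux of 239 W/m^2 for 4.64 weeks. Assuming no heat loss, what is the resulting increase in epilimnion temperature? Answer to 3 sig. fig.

14.7 K

Areal heat capacity C = ρ c_p D = 998 × 4190 × 10.9 = 4.56×10^7 J/(m²·K).
Net heat input Q = F Δt = 239 × (4.64 weeks × 6.048×10^5 s/week) = 6.71×10^8 J/m².
ΔT = Q / C = 6.71×10^8 / 4.56×10^7 = 14.7 K.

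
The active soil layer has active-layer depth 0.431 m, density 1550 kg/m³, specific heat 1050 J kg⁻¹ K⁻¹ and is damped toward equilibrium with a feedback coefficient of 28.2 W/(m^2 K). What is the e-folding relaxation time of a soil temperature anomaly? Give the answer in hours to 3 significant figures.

6.91 hours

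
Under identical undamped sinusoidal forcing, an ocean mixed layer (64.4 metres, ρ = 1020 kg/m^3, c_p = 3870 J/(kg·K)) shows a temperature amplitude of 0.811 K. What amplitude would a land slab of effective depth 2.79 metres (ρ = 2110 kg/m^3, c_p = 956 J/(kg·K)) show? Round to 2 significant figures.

37 K

C_ocean = 2.54×10^8 J/(m²·K); C_land = 5.63×10^6 J/(m²·K).
A ∝ 1/C ⇒ A_land = A_ocean × C_ocean/C_land = 0.811 × 45.2 = 36.6 K.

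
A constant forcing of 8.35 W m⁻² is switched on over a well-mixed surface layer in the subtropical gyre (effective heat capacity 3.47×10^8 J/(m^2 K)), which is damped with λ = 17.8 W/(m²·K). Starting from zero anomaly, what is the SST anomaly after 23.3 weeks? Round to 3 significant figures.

Areal heat capacity C = 3.47×10^8 J/(m^2 K) (given).
τ = C / λ = 3.47×10^8 / 17.8 = 1.95×10^7 s.
Equilibrium anomaly ΔT_eq = F / λ = 8.35 / 17.8 = 0.469 K.
t = 23.3 weeks = 1.41×10^7 s, so t/τ = 0.723.
ΔT(t) = ΔT_eq (1 − e^(−t/τ)) = 0.469 × (1 − e^−0.723) = 0.241 K.

0.241 K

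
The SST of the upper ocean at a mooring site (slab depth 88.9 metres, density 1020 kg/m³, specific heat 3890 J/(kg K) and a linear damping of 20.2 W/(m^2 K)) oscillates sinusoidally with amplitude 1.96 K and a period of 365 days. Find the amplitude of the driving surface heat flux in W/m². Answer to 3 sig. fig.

143

Areal heat capacity C = ρ c_p D = 1020 × 3890 × 88.9 = 3.53×10^8 J m⁻² K⁻¹.
ω = 2π / 3.15×10^7 s = 1.99×10^-7 s⁻¹.
√((Cω)² + λ²) = √((70.3)² + 20.2²) = 73.1 W/(m²·K).
F₀ = A × √((Cω)²+λ²) = 1.96 × 73.1 = 143 W/m².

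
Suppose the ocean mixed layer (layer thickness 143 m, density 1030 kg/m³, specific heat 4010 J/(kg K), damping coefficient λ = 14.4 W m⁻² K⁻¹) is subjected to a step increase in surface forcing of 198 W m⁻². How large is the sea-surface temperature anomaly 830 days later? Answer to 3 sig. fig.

Areal heat capacity C = ρ c_p D = 1030 × 4010 × 143 = 5.91×10^8 J/(m^2 K).
τ = C / λ = 5.91×10^8 / 14.4 = 4.10×10^7 s.
Equilibrium anomaly ΔT_eq = F / λ = 198 / 14.4 = 13.8 K.
t = 830 days = 7.17×10^7 s, so t/τ = 1.75.
ΔT(t) = ΔT_eq (1 − e^(−t/τ)) = 13.8 × (1 − e^−1.75) = 11.4 K.

11.4 K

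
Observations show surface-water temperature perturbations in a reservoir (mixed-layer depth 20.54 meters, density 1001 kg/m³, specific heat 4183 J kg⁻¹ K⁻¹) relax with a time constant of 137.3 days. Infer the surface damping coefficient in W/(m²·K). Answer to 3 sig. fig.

7.25

Areal heat capacity C = ρ c_p D = 1001 × 4183 × 20.54 = 8.60×10^7 J m⁻² K⁻¹.
τ = 137.3 days = 1.19×10^7 s.
λ = C / τ = 8.60×10^7 / 1.19×10^7 = 7.25 W/(m²·K).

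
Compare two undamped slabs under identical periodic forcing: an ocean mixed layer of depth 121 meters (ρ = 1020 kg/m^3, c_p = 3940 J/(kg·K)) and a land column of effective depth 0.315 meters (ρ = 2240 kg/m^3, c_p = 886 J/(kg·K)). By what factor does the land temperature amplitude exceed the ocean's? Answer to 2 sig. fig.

C_ocean = 1020 × 3940 × 121 = 4.86×10^8 J/(m²·K).
C_land = 2240 × 886 × 0.315 = 6.25×10^5 J/(m²·K).
Undamped amplitude ∝ 1/C, so A_land/A_ocean = C_ocean/C_land = 778.

780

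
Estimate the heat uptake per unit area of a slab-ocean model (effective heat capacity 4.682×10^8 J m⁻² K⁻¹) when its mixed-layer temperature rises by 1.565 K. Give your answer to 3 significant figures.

7.33×10^8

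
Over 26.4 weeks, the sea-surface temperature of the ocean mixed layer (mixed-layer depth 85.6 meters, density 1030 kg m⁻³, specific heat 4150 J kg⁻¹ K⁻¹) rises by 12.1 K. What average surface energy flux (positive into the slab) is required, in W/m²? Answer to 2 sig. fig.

Areal heat capacity C = ρ c_p D = 1030 × 4150 × 85.6 = 3.66×10^8 J/(m²·K).
Required heat per unit area: Q = C ΔT = 3.66×10^8 × 12.1 = 4.43×10^9 J/m².
Flux F = Q / Δt = 4.43×10^9 / 1.60×10^7 s = 277 W/m².

280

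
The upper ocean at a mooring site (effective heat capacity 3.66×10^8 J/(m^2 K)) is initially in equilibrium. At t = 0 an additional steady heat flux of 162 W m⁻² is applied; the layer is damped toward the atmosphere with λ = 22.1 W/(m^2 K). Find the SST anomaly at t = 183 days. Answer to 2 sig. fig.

4.5 K

Areal heat capacity C = 3.66×10^8 J/(m^2 K) (given).
τ = C / λ = 3.66×10^8 / 22.1 = 1.66×10^7 s.
Equilibrium anomaly ΔT_eq = F / λ = 162 / 22.1 = 7.33 K.
t = 183 days = 1.58×10^7 s, so t/τ = 0.955.
ΔT(t) = ΔT_eq (1 − e^(−t/τ)) = 7.33 × (1 − e^−0.955) = 4.51 K.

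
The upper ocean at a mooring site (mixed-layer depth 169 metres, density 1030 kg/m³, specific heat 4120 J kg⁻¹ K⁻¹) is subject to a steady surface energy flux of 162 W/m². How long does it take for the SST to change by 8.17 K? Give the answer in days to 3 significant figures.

Areal heat capacity C = ρ c_p D = 1030 × 4120 × 169 = 7.17×10^8 J/(m^2 K).
Time required: Δt = C ΔT / F = 7.17×10^8 × 8.17 / 162 = 3.62×10^7 s.
In days: 3.62×10^7 s / (86400 s/day) = 419 days.

419 days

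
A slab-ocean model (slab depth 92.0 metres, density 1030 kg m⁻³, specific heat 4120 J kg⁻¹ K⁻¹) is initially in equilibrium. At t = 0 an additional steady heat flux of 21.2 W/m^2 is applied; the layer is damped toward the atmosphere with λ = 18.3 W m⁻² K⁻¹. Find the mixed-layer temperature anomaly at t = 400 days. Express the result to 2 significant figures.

0.93 K

Areal heat capacity C = ρ c_p D = 1030 × 4120 × 92.0 = 3.90×10^8 J/(m²·K).
τ = C / λ = 3.90×10^8 / 18.3 = 2.13×10^7 s.
Equilibrium anomaly ΔT_eq = F / λ = 21.2 / 18.3 = 1.16 K.
t = 400 days = 3.46×10^7 s, so t/τ = 1.62.
ΔT(t) = ΔT_eq (1 − e^(−t/τ)) = 1.16 × (1 − e^−1.62) = 0.929 K.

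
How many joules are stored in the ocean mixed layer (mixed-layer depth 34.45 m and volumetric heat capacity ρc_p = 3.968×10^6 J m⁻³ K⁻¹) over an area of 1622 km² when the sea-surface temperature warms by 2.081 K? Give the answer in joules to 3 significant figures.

Areal heat capacity C = ρc_p × D = 3.968×10^6 × 34.45 = 1.37×10^8 J m⁻² K⁻¹.
Heat per unit area: q = C ΔT = 1.37×10^8 × 2.081 = 2.84×10^8 J/m².
Total heat: Q = q × A = 2.84×10^8 × (1622 × 10⁶ m²) = 4.61×10^17 J.

4.61×10^17 J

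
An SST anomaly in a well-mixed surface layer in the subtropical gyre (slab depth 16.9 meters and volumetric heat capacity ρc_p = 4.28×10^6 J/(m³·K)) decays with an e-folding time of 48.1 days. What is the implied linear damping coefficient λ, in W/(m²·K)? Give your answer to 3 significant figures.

Areal heat capacity C = ρc_p × D = 4.28×10^6 × 16.9 = 7.23×10^7 J/(m^2 K).
τ = 48.1 days = 4.16×10^6 s.
λ = C / τ = 7.23×10^7 / 4.16×10^6 = 17.4 W/(m²·K).

17.4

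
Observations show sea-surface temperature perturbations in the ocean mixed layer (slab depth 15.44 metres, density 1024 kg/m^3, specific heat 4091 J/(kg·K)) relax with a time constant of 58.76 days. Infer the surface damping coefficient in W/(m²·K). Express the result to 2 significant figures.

13

Areal heat capacity C = ρ c_p D = 1024 × 4091 × 15.44 = 6.47×10^7 J/(m²·K).
τ = 58.76 days = 5.08×10^6 s.
λ = C / τ = 6.47×10^7 / 5.08×10^6 = 12.7 W/(m²·K).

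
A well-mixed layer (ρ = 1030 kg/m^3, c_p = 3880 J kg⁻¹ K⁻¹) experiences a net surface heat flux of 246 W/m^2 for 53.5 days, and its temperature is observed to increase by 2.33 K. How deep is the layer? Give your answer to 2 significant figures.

Heat input Q = F Δt = 246 × 4.62×10^6 s = 1.14×10^9 J/m².
Required areal heat capacity C = Q / ΔT = 4.88×10^8 J/(m²·K).
Depth D = C / (ρ c_p) = 4.88×10^8 / (1030 × 3880) = 122 m.

120 m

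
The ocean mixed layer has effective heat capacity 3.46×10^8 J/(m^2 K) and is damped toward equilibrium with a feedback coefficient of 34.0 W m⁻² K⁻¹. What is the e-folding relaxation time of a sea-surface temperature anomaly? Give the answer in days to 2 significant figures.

120 days

Areal heat capacity C = 3.46×10^8 J/(m^2 K) (given).
Relaxation time τ = C / λ = 3.46×10^8 / 34.0 = 1.02×10^7 s.
In days: 1.02×10^7 s / (86400 s/day) = 118 days.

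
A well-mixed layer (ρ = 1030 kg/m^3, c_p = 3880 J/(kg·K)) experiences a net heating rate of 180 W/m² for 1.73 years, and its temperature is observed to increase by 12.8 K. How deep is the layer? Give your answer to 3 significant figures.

Heat input Q = F Δt = 180 × 5.46×10^7 s = 9.83×10^9 J/m².
Required areal heat capacity C = Q / ΔT = 7.68×10^8 J/(m²·K).
Depth D = C / (ρ c_p) = 7.68×10^8 / (1030 × 3880) = 192 m.

192 m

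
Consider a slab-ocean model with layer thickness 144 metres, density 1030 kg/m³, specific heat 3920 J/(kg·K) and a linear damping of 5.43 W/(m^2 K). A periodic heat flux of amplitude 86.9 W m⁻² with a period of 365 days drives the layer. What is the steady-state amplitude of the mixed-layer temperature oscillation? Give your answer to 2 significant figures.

Areal heat capacity C = ρ c_p D = 1030 × 3920 × 144 = 5.81×10^8 J/(m^2 K).
Angular frequency ω = 2π / T = 2π / 3.15×10^7 s = 1.99×10^-7 s⁻¹.
√((Cω)² + λ²) = √((116)² + 5.43²) = 116 W/(m²·K).
Amplitude A = F₀ / √((Cω)²+λ²) = 86.9 / 116 = 0.749 K.

0.75 K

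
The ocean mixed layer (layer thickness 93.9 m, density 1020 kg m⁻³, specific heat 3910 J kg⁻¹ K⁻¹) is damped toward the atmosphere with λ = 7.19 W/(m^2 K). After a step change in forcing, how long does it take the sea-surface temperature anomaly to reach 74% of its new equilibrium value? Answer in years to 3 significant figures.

2.22 years

Areal heat capacity C = ρ c_p D = 1020 × 3910 × 93.9 = 3.74×10^8 J/(m²·K).
τ = C / λ = 3.74×10^8 / 7.19 = 5.21×10^7 s.
Fraction reached: 1 − e^(−t/τ) = 0.74 ⇒ t = −τ ln(1 − 0.74) = τ × 1.35.
t = 7.02×10^7 s = 2.22 years.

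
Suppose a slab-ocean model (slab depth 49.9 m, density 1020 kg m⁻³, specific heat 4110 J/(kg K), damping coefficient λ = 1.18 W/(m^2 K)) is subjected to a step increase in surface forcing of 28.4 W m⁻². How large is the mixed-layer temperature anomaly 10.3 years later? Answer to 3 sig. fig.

20.2 K

Areal heat capacity C = ρ c_p D = 1020 × 4110 × 49.9 = 2.09×10^8 J m⁻² K⁻¹.
τ = C / λ = 2.09×10^8 / 1.18 = 1.77×10^8 s.
Equilibrium anomaly ΔT_eq = F / λ = 28.4 / 1.18 = 24.1 K.
t = 10.3 years = 3.25×10^8 s, so t/τ = 1.83.
ΔT(t) = ΔT_eq (1 − e^(−t/τ)) = 24.1 × (1 − e^−1.83) = 20.2 K.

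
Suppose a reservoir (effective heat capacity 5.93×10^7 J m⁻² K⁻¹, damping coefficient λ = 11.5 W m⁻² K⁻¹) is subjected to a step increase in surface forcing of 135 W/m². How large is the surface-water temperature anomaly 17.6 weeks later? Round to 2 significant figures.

10 K

Areal heat capacity C = 5.93×10^7 J m⁻² K⁻¹ (given).
τ = C / λ = 5.93×10^7 / 11.5 = 5.16×10^6 s.
Equilibrium anomaly ΔT_eq = F / λ = 135 / 11.5 = 11.7 K.
t = 17.6 weeks = 1.06×10^7 s, so t/τ = 2.06.
ΔT(t) = ΔT_eq (1 − e^(−t/τ)) = 11.7 × (1 − e^−2.06) = 10.2 K.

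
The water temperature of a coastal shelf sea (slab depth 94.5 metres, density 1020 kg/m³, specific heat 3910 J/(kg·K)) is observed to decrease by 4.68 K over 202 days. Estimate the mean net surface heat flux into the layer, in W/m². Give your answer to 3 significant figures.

-101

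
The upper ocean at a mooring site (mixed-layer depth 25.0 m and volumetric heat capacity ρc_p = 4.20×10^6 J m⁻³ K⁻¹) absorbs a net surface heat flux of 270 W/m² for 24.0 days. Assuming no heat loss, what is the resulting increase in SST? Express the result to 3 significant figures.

5.33 K

Areal heat capacity C = ρc_p × D = 4.20×10^6 × 25.0 = 1.05×10^8 J m⁻² K⁻¹.
Net heat input Q = F Δt = 270 × (24.0 days × 86400 s/day) = 5.60×10^8 J/m².
ΔT = Q / C = 5.60×10^8 / 1.05×10^8 = 5.33 K.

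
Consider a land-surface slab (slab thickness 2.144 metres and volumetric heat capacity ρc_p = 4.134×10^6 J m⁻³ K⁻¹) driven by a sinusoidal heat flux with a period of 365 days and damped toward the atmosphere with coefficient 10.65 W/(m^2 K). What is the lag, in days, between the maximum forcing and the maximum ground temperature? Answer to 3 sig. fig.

Areal heat capacity C = ρc_p × D = 4.134×10^6 × 2.144 = 8.86×10^6 J/(m²·K).
ω = 2π / 3.15×10^7 s = 1.99×10^-7 s⁻¹.
Phase lag φ = arctan(Cω/λ) = arctan(1.77/10.65) = 0.164 rad.
Time lag = φ / ω = 0.164 / 1.99×10^-7 = 8.25×10^5 s = 9.55 days.

9.55 days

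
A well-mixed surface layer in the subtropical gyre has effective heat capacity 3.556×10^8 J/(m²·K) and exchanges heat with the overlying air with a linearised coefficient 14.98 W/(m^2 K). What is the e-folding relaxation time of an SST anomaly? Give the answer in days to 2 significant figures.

Areal heat capacity C = 3.556×10^8 J/(m²·K) (given).
Relaxation time τ = C / λ = 3.56×10^8 / 14.98 = 2.37×10^7 s.
In days: 2.37×10^7 s / (86400 s/day) = 275 days.

270 days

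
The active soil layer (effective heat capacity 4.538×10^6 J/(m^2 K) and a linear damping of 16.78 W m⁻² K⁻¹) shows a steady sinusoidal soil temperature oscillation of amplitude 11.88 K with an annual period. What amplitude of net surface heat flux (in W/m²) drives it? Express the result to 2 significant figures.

200

Areal heat capacity C = 4.538×10^6 J/(m^2 K) (given).
ω = 2π / 3.15×10^7 s = 1.99×10^-7 s⁻¹.
√((Cω)² + λ²) = √((0.904)² + 16.78²) = 16.8 W/(m²·K).
F₀ = A × √((Cω)²+λ²) = 11.88 × 16.8 = 200 W/m².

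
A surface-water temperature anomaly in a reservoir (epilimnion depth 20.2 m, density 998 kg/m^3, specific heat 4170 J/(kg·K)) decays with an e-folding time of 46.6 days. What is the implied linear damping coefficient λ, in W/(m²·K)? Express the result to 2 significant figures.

21

Areal heat capacity C = ρ c_p D = 998 × 4170 × 20.2 = 8.41×10^7 J/(m^2 K).
τ = 46.6 days = 4.03×10^6 s.
λ = C / τ = 8.41×10^7 / 4.03×10^6 = 20.9 W/(m²·K).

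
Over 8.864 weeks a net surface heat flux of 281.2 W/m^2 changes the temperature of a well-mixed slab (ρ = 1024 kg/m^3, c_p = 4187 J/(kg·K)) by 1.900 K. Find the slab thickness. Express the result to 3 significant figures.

Heat input Q = F Δt = 281.2 × 5.36×10^6 s = 1.51×10^9 J/m².
Required areal heat capacity C = Q / ΔT = 7.93×10^8 J/(m²·K).
Depth D = C / (ρ c_p) = 7.93×10^8 / (1024 × 4187) = 185 m.

185 m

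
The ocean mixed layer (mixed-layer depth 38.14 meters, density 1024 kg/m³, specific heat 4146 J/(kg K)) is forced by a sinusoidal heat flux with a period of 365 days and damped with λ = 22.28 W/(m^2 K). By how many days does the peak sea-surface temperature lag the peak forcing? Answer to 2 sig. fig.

Areal heat capacity C = ρ c_p D = 1024 × 4146 × 38.14 = 1.62×10^8 J m⁻² K⁻¹.
ω = 2π / 3.15×10^7 s = 1.99×10^-7 s⁻¹.
Phase lag φ = arctan(Cω/λ) = arctan(32.3/22.28) = 0.966 rad.
Time lag = φ / ω = 0.966 / 1.99×10^-7 = 4.85×10^6 s = 56.1 days.

56 days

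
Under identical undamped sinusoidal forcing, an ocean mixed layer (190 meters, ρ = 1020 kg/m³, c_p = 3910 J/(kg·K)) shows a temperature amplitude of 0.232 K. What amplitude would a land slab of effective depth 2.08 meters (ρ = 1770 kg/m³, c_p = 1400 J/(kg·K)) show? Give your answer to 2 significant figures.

34 K

C_ocean = 7.58×10^8 J/(m²·K); C_land = 5.15×10^6 J/(m²·K).
A ∝ 1/C ⇒ A_land = A_ocean × C_ocean/C_land = 0.232 × 147 = 34.1 K.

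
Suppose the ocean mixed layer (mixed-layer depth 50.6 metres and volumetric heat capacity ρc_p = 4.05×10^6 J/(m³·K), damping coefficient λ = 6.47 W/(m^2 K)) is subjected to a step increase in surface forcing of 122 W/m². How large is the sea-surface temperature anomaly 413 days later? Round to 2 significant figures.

13 K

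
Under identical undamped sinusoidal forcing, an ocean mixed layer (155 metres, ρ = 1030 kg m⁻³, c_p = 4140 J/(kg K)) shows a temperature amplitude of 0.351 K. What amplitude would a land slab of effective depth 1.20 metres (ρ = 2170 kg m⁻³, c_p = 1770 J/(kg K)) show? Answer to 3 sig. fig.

50.3 K

C_ocean = 6.61×10^8 J/(m²·K); C_land = 4.61×10^6 J/(m²·K).
A ∝ 1/C ⇒ A_land = A_ocean × C_ocean/C_land = 0.351 × 143 = 50.3 K.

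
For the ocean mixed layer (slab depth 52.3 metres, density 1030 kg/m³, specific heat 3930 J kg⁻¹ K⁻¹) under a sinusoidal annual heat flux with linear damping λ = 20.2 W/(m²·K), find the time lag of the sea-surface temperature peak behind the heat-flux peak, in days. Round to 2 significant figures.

Areal heat capacity C = ρ c_p D = 1030 × 3930 × 52.3 = 2.12×10^8 J/(m²·K).
ω = 2π / 3.15×10^7 s = 1.99×10^-7 s⁻¹.
Phase lag φ = arctan(Cω/λ) = arctan(42.2/20.2) = 1.12 rad.
Time lag = φ / ω = 1.12 / 1.99×10^-7 = 5.64×10^6 s = 65.3 days.

65 days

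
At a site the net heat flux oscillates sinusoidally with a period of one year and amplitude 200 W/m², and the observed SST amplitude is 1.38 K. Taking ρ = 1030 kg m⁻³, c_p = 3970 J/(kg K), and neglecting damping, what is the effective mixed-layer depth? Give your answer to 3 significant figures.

178 m

ω = 2π / 3.15×10^7 s = 1.99×10^-7 s⁻¹.
Required C = F₀ / (A ω) = 200 / (1.38 × 1.99×10^-7) = 7.27×10^8 J/(m²·K).
D = C / (ρ c_p) = 7.27×10^8 / (1030 × 3970) = 178 m.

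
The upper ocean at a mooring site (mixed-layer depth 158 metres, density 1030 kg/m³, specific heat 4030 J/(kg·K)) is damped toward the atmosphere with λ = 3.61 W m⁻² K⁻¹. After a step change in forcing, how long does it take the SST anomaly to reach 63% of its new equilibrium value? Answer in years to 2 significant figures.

5.7 years

Areal heat capacity C = ρ c_p D = 1030 × 4030 × 158 = 6.56×10^8 J m⁻² K⁻¹.
τ = C / λ = 6.56×10^8 / 3.61 = 1.82×10^8 s.
Fraction reached: 1 − e^(−t/τ) = 0.63 ⇒ t = −τ ln(1 − 0.63) = τ × 0.994.
t = 1.81×10^8 s = 5.72 years.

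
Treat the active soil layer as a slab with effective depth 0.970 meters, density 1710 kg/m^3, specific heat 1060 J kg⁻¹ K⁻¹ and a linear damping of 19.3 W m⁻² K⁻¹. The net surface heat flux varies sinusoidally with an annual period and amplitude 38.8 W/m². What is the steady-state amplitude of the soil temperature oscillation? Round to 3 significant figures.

2.01 K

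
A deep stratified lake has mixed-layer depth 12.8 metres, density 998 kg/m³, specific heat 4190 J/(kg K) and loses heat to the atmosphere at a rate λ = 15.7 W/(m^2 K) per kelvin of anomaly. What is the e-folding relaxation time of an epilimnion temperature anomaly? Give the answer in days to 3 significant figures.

Areal heat capacity C = ρ c_p D = 998 × 4190 × 12.8 = 5.35×10^7 J/(m^2 K).
Relaxation time τ = C / λ = 5.35×10^7 / 15.7 = 3.41×10^6 s.
In days: 3.41×10^6 s / (86400 s/day) = 39.5 days.

39.5 days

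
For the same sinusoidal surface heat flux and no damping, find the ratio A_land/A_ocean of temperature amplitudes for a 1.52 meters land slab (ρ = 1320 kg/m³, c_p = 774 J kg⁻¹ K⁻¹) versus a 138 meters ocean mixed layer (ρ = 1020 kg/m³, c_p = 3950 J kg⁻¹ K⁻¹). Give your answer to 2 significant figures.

C_ocean = 1020 × 3950 × 138 = 5.56×10^8 J/(m²·K).
C_land = 1320 × 774 × 1.52 = 1.55×10^6 J/(m²·K).
Undamped amplitude ∝ 1/C, so A_land/A_ocean = C_ocean/C_land = 358.

360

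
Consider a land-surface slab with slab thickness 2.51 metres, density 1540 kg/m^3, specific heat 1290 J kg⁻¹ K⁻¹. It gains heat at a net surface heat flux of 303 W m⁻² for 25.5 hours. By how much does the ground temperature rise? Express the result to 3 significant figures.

5.58 K

Areal heat capacity C = ρ c_p D = 1540 × 1290 × 2.51 = 4.99×10^6 J m⁻² K⁻¹.
Net heat input Q = F Δt = 303 × (25.5 hours × 3600 s/hour) = 2.78×10^7 J/m².
ΔT = Q / C = 2.78×10^7 / 4.99×10^6 = 5.58 K.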